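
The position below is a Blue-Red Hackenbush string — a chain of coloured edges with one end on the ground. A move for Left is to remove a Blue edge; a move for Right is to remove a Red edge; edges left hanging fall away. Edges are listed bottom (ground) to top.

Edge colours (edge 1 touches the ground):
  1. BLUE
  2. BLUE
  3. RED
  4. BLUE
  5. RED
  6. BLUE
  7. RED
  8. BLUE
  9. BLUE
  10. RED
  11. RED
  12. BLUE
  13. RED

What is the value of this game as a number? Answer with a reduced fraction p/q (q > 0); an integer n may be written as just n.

Build g(s[:k]) for k = 1..13, string s = BLUE BLUE RED BLUE RED BLUE RED BLUE BLUE RED RED BLUE RED.
g_1 [B]  L=[0]  R=[—]  gives 1
g_2 [BB]  L=[0; 1]  R=[—]  gives 2
g_3 [BBR]  L=[0; 1]  R=[2]  gives 3/2
g_4 [BBRB]  L=[0; 1; 3/2]  R=[2]  gives 7/4
g_5 [BBRBR]  L=[0; 1; 3/2]  R=[7/4; 2]  gives 13/8
g_6 [BBRBRB]  L=[0; 1; 3/2; 13/8]  R=[7/4; 2]  gives 27/16
g_7 [BBRBRBR]  L=[0; 1; 3/2; 13/8]  R=[27/16; 7/4; 2]  gives 53/32
g_8 [BBRBRBRB]  L=[0; 1; 3/2; 13/8; 53/32]  R=[27/16; 7/4; 2]  gives 107/64
g_9 [BBRBRBRBB]  L=[0; 1; 3/2; 13/8; 53/32; 107/64]  R=[27/16; 7/4; 2]  gives 215/128
g_10 [BBRBRBRBBR]  L=[0; 1; 3/2; 13/8; 53/32; 107/64]  R=[215/128; 27/16; 7/4; 2]  gives 429/256
g_11 [BBRBRBRBBRR]  L=[0; 1; 3/2; 13/8; 53/32; 107/64]  R=[429/256; 215/128; 27/16; 7/4; 2]  gives 857/512
g_12 [BBRBRBRBBRRB]  L=[0; 1; 3/2; 13/8; 53/32; 107/64; 857/512]  R=[429/256; 215/128; 27/16; 7/4; 2]  gives 1715/1024
g_13 [BBRBRBRBBRRBR]  L=[0; 1; 3/2; 13/8; 53/32; 107/64; 857/512]  R=[1715/1024; 429/256; 215/128; 27/16; 7/4; 2]  gives 3429/2048

3429/2048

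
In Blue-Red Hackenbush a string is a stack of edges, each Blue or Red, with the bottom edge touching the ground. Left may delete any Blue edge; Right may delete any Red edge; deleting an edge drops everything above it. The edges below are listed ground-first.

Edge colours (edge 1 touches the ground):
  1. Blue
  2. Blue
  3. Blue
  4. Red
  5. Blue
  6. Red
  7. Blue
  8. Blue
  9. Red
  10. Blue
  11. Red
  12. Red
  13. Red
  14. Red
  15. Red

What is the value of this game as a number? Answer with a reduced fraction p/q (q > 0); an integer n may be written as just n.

11073/4096

Prefix values for Blue Blue Blue Red Blue Red Blue Blue Red Blue Red Red Red Red Red via {L|R} + simplicity:
step 1: add Blue to get B; options L={ 0 } R={ · } => 1
step 2: add Blue to get BB; options L={ 0, 1 } R={ · } => 2
step 3: add Blue to get BBB; options L={ 0, 1, 2 } R={ · } => 3
step 4: add Red to get BBBR; options L={ 0, 1, 2 } R={ 3 } => 5/2
step 5: add Blue to get BBBRB; options L={ 0, 1, 2, 5/2 } R={ 3 } => 11/4
step 6: add Red to get BBBRBR; options L={ 0, 1, 2, 5/2 } R={ 11/4, 3 } => 21/8
step 7: add Blue to get BBBRBRB; options L={ 0, 1, 2, 5/2, 21/8 } R={ 11/4, 3 } => 43/16
step 8: add Blue to get BBBRBRBB; options L={ 0, 1, 2, 5/2, 21/8, 43/16 } R={ 11/4, 3 } => 87/32
step 9: add Red to get BBBRBRBBR; options L={ 0, 1, 2, 5/2, 21/8, 43/16 } R={ 87/32, 11/4, 3 } => 173/64
step 10: add Blue to get BBBRBRBBRB; options L={ 0, 1, 2, 5/2, 21/8, 43/16, 173/64 } R={ 87/32, 11/4, 3 } => 347/128
step 11: add Red to get BBBRBRBBRBR; options L={ 0, 1, 2, 5/2, 21/8, 43/16, 173/64 } R={ 347/128, 87/32, 11/4, 3 } => 693/256
step 12: add Red to get BBBRBRBBRBRR; options L={ 0, 1, 2, 5/2, 21/8, 43/16, 173/64 } R={ 693/256, 347/128, 87/32, 11/4, 3 } => 1385/512
step 13: add Red to get BBBRBRBBRBRRR; options L={ 0, 1, 2, 5/2, 21/8, 43/16, 173/64 } R={ 1385/512, 693/256, 347/128, 87/32, 11/4, 3 } => 2769/1024
step 14: add Red to get BBBRBRBBRBRRRR; options L={ 0, 1, 2, 5/2, 21/8, 43/16, 173/64 } R={ 2769/1024, 1385/512, 693/256, 347/128, 87/32, 11/4, 3 } => 5537/2048
step 15: add Red to get BBBRBRBBRBRRRRR; options L={ 0, 1, 2, 5/2, 21/8, 43/16, 173/64 } R={ 5537/2048, 2769/1024, 1385/512, 693/256, 347/128, 87/32, 11/4, 3 } => 11073/4096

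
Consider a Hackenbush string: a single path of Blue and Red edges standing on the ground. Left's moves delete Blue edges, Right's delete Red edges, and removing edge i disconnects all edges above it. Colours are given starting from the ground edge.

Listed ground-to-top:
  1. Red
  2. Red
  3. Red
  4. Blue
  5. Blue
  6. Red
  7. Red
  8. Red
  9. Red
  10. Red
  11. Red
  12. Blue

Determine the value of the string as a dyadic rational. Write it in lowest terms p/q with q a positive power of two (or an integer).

Recurse on prefixes of the 12-edge string Red Red Red Blue Blue Red Red Red Red Red Red Blue:
step 1: add Red to get R; options L={ ∅ } R={ 0 } so -1
step 2: add Red to get RR; options L={ ∅ } R={ -1, 0 } so -2
step 3: add Red to get RRR; options L={ ∅ } R={ -2, -1, 0 } so -3
step 4: add Blue to get RRRB; options L={ -3 } R={ -2, -1, 0 } so -5/2
step 5: add Blue to get RRRBB; options L={ -3, -5/2 } R={ -2, -1, 0 } so -9/4
step 6: add Red to get RRRBBR; options L={ -3, -5/2 } R={ -9/4, -2, -1, 0 } so -19/8
step 7: add Red to get RRRBBRR; options L={ -3, -5/2 } R={ -19/8, -9/4, -2, -1, 0 } so -39/16
step 8: add Red to get RRRBBRRR; options L={ -3, -5/2 } R={ -39/16, -19/8, -9/4, -2, -1, 0 } so -79/32
step 9: add Red to get RRRBBRRRR; options L={ -3, -5/2 } R={ -79/32, -39/16, -19/8, -9/4, -2, -1, 0 } so -159/64
step 10: add Red to get RRRBBRRRRR; options L={ -3, -5/2 } R={ -159/64, -79/32, -39/16, -19/8, -9/4, -2, -1, 0 } so -319/128
step 11: add Red to get RRRBBRRRRRR; options L={ -3, -5/2 } R={ -319/128, -159/64, -79/32, -39/16, -19/8, -9/4, -2, -1, 0 } so -639/256
step 12: add Blue to get RRRBBRRRRRRB; options L={ -3, -5/2, -639/256 } R={ -319/128, -159/64, -79/32, -39/16, -19/8, -9/4, -2, -1, 0 } so -1277/512

-1277/512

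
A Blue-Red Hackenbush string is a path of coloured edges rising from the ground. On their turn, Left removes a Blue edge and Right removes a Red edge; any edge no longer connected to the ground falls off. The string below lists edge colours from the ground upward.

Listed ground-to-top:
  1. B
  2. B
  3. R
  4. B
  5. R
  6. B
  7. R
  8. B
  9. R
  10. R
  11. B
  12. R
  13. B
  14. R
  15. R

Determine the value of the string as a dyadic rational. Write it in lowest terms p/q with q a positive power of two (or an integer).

val_1 [B]  L=[0]  R=[∅]  ⇒ 1
val_2 [BB]  L=[0, 1]  R=[∅]  ⇒ 2
val_3 [BBR]  L=[0, 1]  R=[2]  ⇒ 3/2
val_4 [BBRB]  L=[0, 1, 3/2]  R=[2]  ⇒ 7/4
val_5 [BBRBR]  L=[0, 1, 3/2]  R=[7/4, 2]  ⇒ 13/8
val_6 [BBRBRB]  L=[0, 1, 3/2, 13/8]  R=[7/4, 2]  ⇒ 27/16
val_7 [BBRBRBR]  L=[0, 1, 3/2, 13/8]  R=[27/16, 7/4, 2]  ⇒ 53/32
val_8 [BBRBRBRB]  L=[0, 1, 3/2, 13/8, 53/32]  R=[27/16, 7/4, 2]  ⇒ 107/64
val_9 [BBRBRBRBR]  L=[0, 1, 3/2, 13/8, 53/32]  R=[107/64, 27/16, 7/4, 2]  ⇒ 213/128
val_10 [BBRBRBRBRR]  L=[0, 1, 3/2, 13/8, 53/32]  R=[213/128, 107/64, 27/16, 7/4, 2]  ⇒ 425/256
val_11 [BBRBRBRBRRB]  L=[0, 1, 3/2, 13/8, 53/32, 425/256]  R=[213/128, 107/64, 27/16, 7/4, 2]  ⇒ 851/512
val_12 [BBRBRBRBRRBR]  L=[0, 1, 3/2, 13/8, 53/32, 425/256]  R=[851/512, 213/128, 107/64, 27/16, 7/4, 2]  ⇒ 1701/1024
val_13 [BBRBRBRBRRBRB]  L=[0, 1, 3/2, 13/8, 53/32, 425/256, 1701/1024]  R=[851/512, 213/128, 107/64, 27/16, 7/4, 2]  ⇒ 3403/2048
val_14 [BBRBRBRBRRBRBR]  L=[0, 1, 3/2, 13/8, 53/32, 425/256, 1701/1024]  R=[3403/2048, 851/512, 213/128, 107/64, 27/16, 7/4, 2]  ⇒ 6805/4096
val_15 [BBRBRBRBRRBRBRR]  L=[0, 1, 3/2, 13/8, 53/32, 425/256, 1701/1024]  R=[6805/4096, 3403/2048, 851/512, 213/128, 107/64, 27/16, 7/4, 2]  ⇒ 13609/8192

13609/8192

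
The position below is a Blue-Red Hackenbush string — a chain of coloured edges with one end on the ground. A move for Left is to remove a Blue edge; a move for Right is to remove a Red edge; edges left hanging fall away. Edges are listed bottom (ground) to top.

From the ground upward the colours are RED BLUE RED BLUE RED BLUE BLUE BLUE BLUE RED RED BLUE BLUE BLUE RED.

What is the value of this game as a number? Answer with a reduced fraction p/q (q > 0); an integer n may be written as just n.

Build G(s[:k]) for k = 1..15, string s = RED BLUE RED BLUE RED BLUE BLUE BLUE BLUE RED RED BLUE BLUE BLUE RED.
G(R) = { ∅ | 0 } → -1
G(RB) = { -1 | 0 } → -1/2
G(RBR) = { -1 | -1/2; 0 } → -3/4
G(RBRB) = { -1; -3/4 | -1/2; 0 } → -5/8
G(RBRBR) = { -1; -3/4 | -5/8; -1/2; 0 } → -11/16
G(RBRBRB) = { -1; -3/4; -11/16 | -5/8; -1/2; 0 } → -21/32
G(RBRBRBB) = { -1; -3/4; -11/16; -21/32 | -5/8; -1/2; 0 } → -41/64
G(RBRBRBBB) = { -1; -3/4; -11/16; -21/32; -41/64 | -5/8; -1/2; 0 } → -81/128
G(RBRBRBBBB) = { -1; -3/4; -11/16; -21/32; -41/64; -81/128 | -5/8; -1/2; 0 } → -161/256
G(RBRBRBBBBR) = { -1; -3/4; -11/16; -21/32; -41/64; -81/128 | -161/256; -5/8; -1/2; 0 } → -323/512
G(RBRBRBBBBRR) = { -1; -3/4; -11/16; -21/32; -41/64; -81/128 | -323/512; -161/256; -5/8; -1/2; 0 } → -647/1024
G(RBRBRBBBBRRB) = { -1; -3/4; -11/16; -21/32; -41/64; -81/128; -647/1024 | -323/512; -161/256; -5/8; -1/2; 0 } → -1293/2048
G(RBRBRBBBBRRBB) = { -1; -3/4; -11/16; -21/32; -41/64; -81/128; -647/1024; -1293/2048 | -323/512; -161/256; -5/8; -1/2; 0 } → -2585/4096
G(RBRBRBBBBRRBBB) = { -1; -3/4; -11/16; -21/32; -41/64; -81/128; -647/1024; -1293/2048; -2585/4096 | -323/512; -161/256; -5/8; -1/2; 0 } → -5169/8192
G(RBRBRBBBBRRBBBR) = { -1; -3/4; -11/16; -21/32; -41/64; -81/128; -647/1024; -1293/2048; -2585/4096 | -5169/8192; -323/512; -161/256; -5/8; -1/2; 0 } → -10339/16384

-10339/16384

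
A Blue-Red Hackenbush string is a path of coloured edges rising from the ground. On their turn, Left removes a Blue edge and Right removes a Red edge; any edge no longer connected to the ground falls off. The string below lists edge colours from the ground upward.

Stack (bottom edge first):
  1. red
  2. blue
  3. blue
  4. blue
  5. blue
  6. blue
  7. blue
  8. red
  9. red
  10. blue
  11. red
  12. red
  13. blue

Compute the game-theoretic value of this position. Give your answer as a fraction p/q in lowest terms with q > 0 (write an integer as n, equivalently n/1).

r: Left {  }, Right { 0 } gives simplest -1
rb: Left { -1 }, Right { 0 } gives simplest -1/2
rbb: Left { -1, -1/2 }, Right { 0 } gives simplest -1/4
rbbb: Left { -1, -1/2, -1/4 }, Right { 0 } gives simplest -1/8
rbbbb: Left { -1, -1/2, -1/4, -1/8 }, Right { 0 } gives simplest -1/16
rbbbbb: Left { -1, -1/2, -1/4, -1/8, -1/16 }, Right { 0 } gives simplest -1/32
rbbbbbb: Left { -1, -1/2, -1/4, -1/8, -1/16, -1/32 }, Right { 0 } gives simplest -1/64
rbbbbbbr: Left { -1, -1/2, -1/4, -1/8, -1/16, -1/32 }, Right { -1/64, 0 } gives simplest -3/128
rbbbbbbrr: Left { -1, -1/2, -1/4, -1/8, -1/16, -1/32 }, Right { -3/128, -1/64, 0 } gives simplest -7/256
rbbbbbbrrb: Left { -1, -1/2, -1/4, -1/8, -1/16, -1/32, -7/256 }, Right { -3/128, -1/64, 0 } gives simplest -13/512
rbbbbbbrrbr: Left { -1, -1/2, -1/4, -1/8, -1/16, -1/32, -7/256 }, Right { -13/512, -3/128, -1/64, 0 } gives simplest -27/1024
rbbbbbbrrbrr: Left { -1, -1/2, -1/4, -1/8, -1/16, -1/32, -7/256 }, Right { -27/1024, -13/512, -3/128, -1/64, 0 } gives simplest -55/2048
rbbbbbbrrbrrb: Left { -1, -1/2, -1/4, -1/8, -1/16, -1/32, -7/256, -55/2048 }, Right { -27/1024, -13/512, -3/128, -1/64, 0 } gives simplest -109/4096

-109/4096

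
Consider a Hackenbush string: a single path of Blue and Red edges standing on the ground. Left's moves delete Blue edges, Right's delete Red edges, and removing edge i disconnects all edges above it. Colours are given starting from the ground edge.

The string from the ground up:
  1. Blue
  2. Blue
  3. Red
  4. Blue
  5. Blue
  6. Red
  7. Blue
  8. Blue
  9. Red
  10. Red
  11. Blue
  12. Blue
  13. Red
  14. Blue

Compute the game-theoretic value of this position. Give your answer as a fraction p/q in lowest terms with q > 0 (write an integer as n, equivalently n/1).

7579/4096

Recurse on prefixes of the 14-edge string Blue Blue Red Blue Blue Red Blue Blue Red Red Blue Blue Red Blue:
edge 1 of 14 (Blue): { 0 | · } => 1
edge 2 of 14 (Blue): { 0,1 | · } => 2
edge 3 of 14 (Red): { 0,1 | 2 } => 3/2
edge 4 of 14 (Blue): { 0,1,3/2 | 2 } => 7/4
edge 5 of 14 (Blue): { 0,1,3/2,7/4 | 2 } => 15/8
edge 6 of 14 (Red): { 0,1,3/2,7/4 | 15/8,2 } => 29/16
edge 7 of 14 (Blue): { 0,1,3/2,7/4,29/16 | 15/8,2 } => 59/32
edge 8 of 14 (Blue): { 0,1,3/2,7/4,29/16,59/32 | 15/8,2 } => 119/64
edge 9 of 14 (Red): { 0,1,3/2,7/4,29/16,59/32 | 119/64,15/8,2 } => 237/128
edge 10 of 14 (Red): { 0,1,3/2,7/4,29/16,59/32 | 237/128,119/64,15/8,2 } => 473/256
edge 11 of 14 (Blue): { 0,1,3/2,7/4,29/16,59/32,473/256 | 237/128,119/64,15/8,2 } => 947/512
edge 12 of 14 (Blue): { 0,1,3/2,7/4,29/16,59/32,473/256,947/512 | 237/128,119/64,15/8,2 } => 1895/1024
edge 13 of 14 (Red): { 0,1,3/2,7/4,29/16,59/32,473/256,947/512 | 1895/1024,237/128,119/64,15/8,2 } => 3789/2048
edge 14 of 14 (Blue): { 0,1,3/2,7/4,29/16,59/32,473/256,947/512,3789/2048 | 1895/1024,237/128,119/64,15/8,2 } => 7579/4096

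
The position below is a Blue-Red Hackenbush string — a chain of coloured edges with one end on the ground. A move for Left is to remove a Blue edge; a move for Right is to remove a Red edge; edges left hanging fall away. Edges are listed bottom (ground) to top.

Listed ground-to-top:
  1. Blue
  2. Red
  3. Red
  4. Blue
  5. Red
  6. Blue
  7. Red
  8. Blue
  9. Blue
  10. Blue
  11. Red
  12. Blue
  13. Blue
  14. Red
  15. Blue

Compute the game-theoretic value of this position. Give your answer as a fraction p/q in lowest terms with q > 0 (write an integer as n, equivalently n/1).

step 1: add Blue to get B; options L={ 0 } R={  } gives 1
step 2: add Red to get BR; options L={ 0 } R={ 1 } gives 1/2
step 3: add Red to get BRR; options L={ 0 } R={ 1/2,1 } gives 1/4
step 4: add Blue to get BRRB; options L={ 0,1/4 } R={ 1/2,1 } gives 3/8
step 5: add Red to get BRRBR; options L={ 0,1/4 } R={ 3/8,1/2,1 } gives 5/16
step 6: add Blue to get BRRBRB; options L={ 0,1/4,5/16 } R={ 3/8,1/2,1 } gives 11/32
step 7: add Red to get BRRBRBR; options L={ 0,1/4,5/16 } R={ 11/32,3/8,1/2,1 } gives 21/64
step 8: add Blue to get BRRBRBRB; options L={ 0,1/4,5/16,21/64 } R={ 11/32,3/8,1/2,1 } gives 43/128
step 9: add Blue to get BRRBRBRBB; options L={ 0,1/4,5/16,21/64,43/128 } R={ 11/32,3/8,1/2,1 } gives 87/256
step 10: add Blue to get BRRBRBRBBB; options L={ 0,1/4,5/16,21/64,43/128,87/256 } R={ 11/32,3/8,1/2,1 } gives 175/512
step 11: add Red to get BRRBRBRBBBR; options L={ 0,1/4,5/16,21/64,43/128,87/256 } R={ 175/512,11/32,3/8,1/2,1 } gives 349/1024
step 12: add Blue to get BRRBRBRBBBRB; options L={ 0,1/4,5/16,21/64,43/128,87/256,349/1024 } R={ 175/512,11/32,3/8,1/2,1 } gives 699/2048
step 13: add Blue to get BRRBRBRBBBRBB; options L={ 0,1/4,5/16,21/64,43/128,87/256,349/1024,699/2048 } R={ 175/512,11/32,3/8,1/2,1 } gives 1399/4096
step 14: add Red to get BRRBRBRBBBRBBR; options L={ 0,1/4,5/16,21/64,43/128,87/256,349/1024,699/2048 } R={ 1399/4096,175/512,11/32,3/8,1/2,1 } gives 2797/8192
step 15: add Blue to get BRRBRBRBBBRBBRB; options L={ 0,1/4,5/16,21/64,43/128,87/256,349/1024,699/2048,2797/8192 } R={ 1399/4096,175/512,11/32,3/8,1/2,1 } gives 5595/16384

5595/16384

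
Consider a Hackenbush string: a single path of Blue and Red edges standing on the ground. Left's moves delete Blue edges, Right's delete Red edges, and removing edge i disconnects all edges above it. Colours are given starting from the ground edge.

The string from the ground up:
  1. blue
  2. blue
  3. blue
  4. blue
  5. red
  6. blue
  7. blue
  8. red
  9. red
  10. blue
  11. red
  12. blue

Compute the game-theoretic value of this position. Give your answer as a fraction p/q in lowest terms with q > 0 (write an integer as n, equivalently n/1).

971/256

G_1 [b]  L=[0]  R=[]  -> 1
G_2 [bb]  L=[0 1]  R=[]  -> 2
G_3 [bbb]  L=[0 1 2]  R=[]  -> 3
G_4 [bbbb]  L=[0 1 2 3]  R=[]  -> 4
G_5 [bbbbr]  L=[0 1 2 3]  R=[4]  -> 7/2
G_6 [bbbbrb]  L=[0 1 2 3 7/2]  R=[4]  -> 15/4
G_7 [bbbbrbb]  L=[0 1 2 3 7/2 15/4]  R=[4]  -> 31/8
G_8 [bbbbrbbr]  L=[0 1 2 3 7/2 15/4]  R=[31/8 4]  -> 61/16
G_9 [bbbbrbbrr]  L=[0 1 2 3 7/2 15/4]  R=[61/16 31/8 4]  -> 121/32
G_10 [bbbbrbbrrb]  L=[0 1 2 3 7/2 15/4 121/32]  R=[61/16 31/8 4]  -> 243/64
G_11 [bbbbrbbrrbr]  L=[0 1 2 3 7/2 15/4 121/32]  R=[243/64 61/16 31/8 4]  -> 485/128
G_12 [bbbbrbbrrbrb]  L=[0 1 2 3 7/2 15/4 121/32 485/128]  R=[243/64 61/16 31/8 4]  -> 971/256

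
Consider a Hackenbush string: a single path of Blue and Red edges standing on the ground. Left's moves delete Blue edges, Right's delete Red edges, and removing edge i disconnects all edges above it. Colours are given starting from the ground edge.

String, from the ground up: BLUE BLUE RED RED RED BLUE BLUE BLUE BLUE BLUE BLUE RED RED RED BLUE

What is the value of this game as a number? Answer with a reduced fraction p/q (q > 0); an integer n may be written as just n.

B: Left { 0 }, Right { · } -> simplest 1
BB: Left { 0, 1 }, Right { · } -> simplest 2
BBR: Left { 0, 1 }, Right { 2 } -> simplest 3/2
BBRR: Left { 0, 1 }, Right { 3/2, 2 } -> simplest 5/4
BBRRR: Left { 0, 1 }, Right { 5/4, 3/2, 2 } -> simplest 9/8
BBRRRB: Left { 0, 1, 9/8 }, Right { 5/4, 3/2, 2 } -> simplest 19/16
BBRRRBB: Left { 0, 1, 9/8, 19/16 }, Right { 5/4, 3/2, 2 } -> simplest 39/32
BBRRRBBB: Left { 0, 1, 9/8, 19/16, 39/32 }, Right { 5/4, 3/2, 2 } -> simplest 79/64
BBRRRBBBB: Left { 0, 1, 9/8, 19/16, 39/32, 79/64 }, Right { 5/4, 3/2, 2 } -> simplest 159/128
BBRRRBBBBB: Left { 0, 1, 9/8, 19/16, 39/32, 79/64, 159/128 }, Right { 5/4, 3/2, 2 } -> simplest 319/256
BBRRRBBBBBB: Left { 0, 1, 9/8, 19/16, 39/32, 79/64, 159/128, 319/256 }, Right { 5/4, 3/2, 2 } -> simplest 639/512
BBRRRBBBBBBR: Left { 0, 1, 9/8, 19/16, 39/32, 79/64, 159/128, 319/256 }, Right { 639/512, 5/4, 3/2, 2 } -> simplest 1277/1024
BBRRRBBBBBBRR: Left { 0, 1, 9/8, 19/16, 39/32, 79/64, 159/128, 319/256 }, Right { 1277/1024, 639/512, 5/4, 3/2, 2 } -> simplest 2553/2048
BBRRRBBBBBBRRR: Left { 0, 1, 9/8, 19/16, 39/32, 79/64, 159/128, 319/256 }, Right { 2553/2048, 1277/1024, 639/512, 5/4, 3/2, 2 } -> simplest 5105/4096
BBRRRBBBBBBRRRB: Left { 0, 1, 9/8, 19/16, 39/32, 79/64, 159/128, 319/256, 5105/4096 }, Right { 2553/2048, 1277/1024, 639/512, 5/4, 3/2, 2 } -> simplest 10211/8192

10211/8192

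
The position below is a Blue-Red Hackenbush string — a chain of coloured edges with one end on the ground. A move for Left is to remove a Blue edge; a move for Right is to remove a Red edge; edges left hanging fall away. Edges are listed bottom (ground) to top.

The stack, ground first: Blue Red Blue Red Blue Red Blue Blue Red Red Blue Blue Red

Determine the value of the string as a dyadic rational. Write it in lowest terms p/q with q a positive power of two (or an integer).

2765/4096

edge 1 of 13 (Blue): { 0 | (no moves) } ⇒ 1
edge 2 of 13 (Red): { 0 | 1 } ⇒ 1/2
edge 3 of 13 (Blue): { 0 1/2 | 1 } ⇒ 3/4
edge 4 of 13 (Red): { 0 1/2 | 3/4 1 } ⇒ 5/8
edge 5 of 13 (Blue): { 0 1/2 5/8 | 3/4 1 } ⇒ 11/16
edge 6 of 13 (Red): { 0 1/2 5/8 | 11/16 3/4 1 } ⇒ 21/32
edge 7 of 13 (Blue): { 0 1/2 5/8 21/32 | 11/16 3/4 1 } ⇒ 43/64
edge 8 of 13 (Blue): { 0 1/2 5/8 21/32 43/64 | 11/16 3/4 1 } ⇒ 87/128
edge 9 of 13 (Red): { 0 1/2 5/8 21/32 43/64 | 87/128 11/16 3/4 1 } ⇒ 173/256
edge 10 of 13 (Red): { 0 1/2 5/8 21/32 43/64 | 173/256 87/128 11/16 3/4 1 } ⇒ 345/512
edge 11 of 13 (Blue): { 0 1/2 5/8 21/32 43/64 345/512 | 173/256 87/128 11/16 3/4 1 } ⇒ 691/1024
edge 12 of 13 (Blue): { 0 1/2 5/8 21/32 43/64 345/512 691/1024 | 173/256 87/128 11/16 3/4 1 } ⇒ 1383/2048
edge 13 of 13 (Red): { 0 1/2 5/8 21/32 43/64 345/512 691/1024 | 1383/2048 173/256 87/128 11/16 3/4 1 } ⇒ 2765/4096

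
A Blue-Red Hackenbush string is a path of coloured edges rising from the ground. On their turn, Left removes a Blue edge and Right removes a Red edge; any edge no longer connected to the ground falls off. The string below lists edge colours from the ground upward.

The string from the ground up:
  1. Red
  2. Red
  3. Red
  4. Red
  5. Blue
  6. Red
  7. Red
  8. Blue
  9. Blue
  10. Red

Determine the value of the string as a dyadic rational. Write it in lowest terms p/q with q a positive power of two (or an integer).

Build G(s[:k]) for k = 1..10, string s = Red Red Red Red Blue Red Red Blue Blue Red.
step 1: add Red to get R; options L={ · } R={ 0 } -> -1
step 2: add Red to get RR; options L={ · } R={ -1,0 } -> -2
step 3: add Red to get RRR; options L={ · } R={ -2,-1,0 } -> -3
step 4: add Red to get RRRR; options L={ · } R={ -3,-2,-1,0 } -> -4
step 5: add Blue to get RRRRB; options L={ -4 } R={ -3,-2,-1,0 } -> -7/2
step 6: add Red to get RRRRBR; options L={ -4 } R={ -7/2,-3,-2,-1,0 } -> -15/4
step 7: add Red to get RRRRBRR; options L={ -4 } R={ -15/4,-7/2,-3,-2,-1,0 } -> -31/8
step 8: add Blue to get RRRRBRRB; options L={ -4,-31/8 } R={ -15/4,-7/2,-3,-2,-1,0 } -> -61/16
step 9: add Blue to get RRRRBRRBB; options L={ -4,-31/8,-61/16 } R={ -15/4,-7/2,-3,-2,-1,0 } -> -121/32
step 10: add Red to get RRRRBRRBBR; options L={ -4,-31/8,-61/16 } R={ -121/32,-15/4,-7/2,-3,-2,-1,0 } -> -243/64

-243/64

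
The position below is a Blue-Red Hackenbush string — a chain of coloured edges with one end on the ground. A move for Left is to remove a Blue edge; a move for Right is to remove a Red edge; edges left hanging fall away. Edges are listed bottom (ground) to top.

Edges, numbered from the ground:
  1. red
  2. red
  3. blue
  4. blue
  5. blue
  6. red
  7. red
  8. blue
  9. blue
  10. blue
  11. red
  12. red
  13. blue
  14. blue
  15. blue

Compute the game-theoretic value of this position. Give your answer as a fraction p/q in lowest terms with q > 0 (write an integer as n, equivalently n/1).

-9777/8192

Build value(s[:k]) for k = 1..15, string s = red red blue blue blue red red blue blue blue red red blue blue blue.
edge 1 of 15 (red): { ∅ | 0 } → -1
edge 2 of 15 (red): { ∅ | -1,0 } → -2
edge 3 of 15 (blue): { -2 | -1,0 } → -3/2
edge 4 of 15 (blue): { -2,-3/2 | -1,0 } → -5/4
edge 5 of 15 (blue): { -2,-3/2,-5/4 | -1,0 } → -9/8
edge 6 of 15 (red): { -2,-3/2,-5/4 | -9/8,-1,0 } → -19/16
edge 7 of 15 (red): { -2,-3/2,-5/4 | -19/16,-9/8,-1,0 } → -39/32
edge 8 of 15 (blue): { -2,-3/2,-5/4,-39/32 | -19/16,-9/8,-1,0 } → -77/64
edge 9 of 15 (blue): { -2,-3/2,-5/4,-39/32,-77/64 | -19/16,-9/8,-1,0 } → -153/128
edge 10 of 15 (blue): { -2,-3/2,-5/4,-39/32,-77/64,-153/128 | -19/16,-9/8,-1,0 } → -305/256
edge 11 of 15 (red): { -2,-3/2,-5/4,-39/32,-77/64,-153/128 | -305/256,-19/16,-9/8,-1,0 } → -611/512
edge 12 of 15 (red): { -2,-3/2,-5/4,-39/32,-77/64,-153/128 | -611/512,-305/256,-19/16,-9/8,-1,0 } → -1223/1024
edge 13 of 15 (blue): { -2,-3/2,-5/4,-39/32,-77/64,-153/128,-1223/1024 | -611/512,-305/256,-19/16,-9/8,-1,0 } → -2445/2048
edge 14 of 15 (blue): { -2,-3/2,-5/4,-39/32,-77/64,-153/128,-1223/1024,-2445/2048 | -611/512,-305/256,-19/16,-9/8,-1,0 } → -4889/4096
edge 15 of 15 (blue): { -2,-3/2,-5/4,-39/32,-77/64,-153/128,-1223/1024,-2445/2048,-4889/4096 | -611/512,-305/256,-19/16,-9/8,-1,0 } → -9777/8192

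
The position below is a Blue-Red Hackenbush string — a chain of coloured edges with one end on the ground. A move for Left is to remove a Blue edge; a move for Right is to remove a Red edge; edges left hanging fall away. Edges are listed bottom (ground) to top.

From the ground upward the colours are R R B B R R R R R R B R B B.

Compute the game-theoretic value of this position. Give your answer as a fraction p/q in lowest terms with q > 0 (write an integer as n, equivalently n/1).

-6121/4096

Build g(s[:k]) for k = 1..14, string s = R R B B R R R R R R B R B B.
1 of 14 · R · max L −∞ · min R 0 → -1
2 of 14 · RR · max L −∞ · min R -1 → -2
3 of 14 · RRB · max L -2 · min R -1 → -3/2
4 of 14 · RRBB · max L -3/2 · min R -1 → -5/4
5 of 14 · RRBBR · max L -3/2 · min R -5/4 → -11/8
6 of 14 · RRBBRR · max L -3/2 · min R -11/8 → -23/16
7 of 14 · RRBBRRR · max L -3/2 · min R -23/16 → -47/32
8 of 14 · RRBBRRRR · max L -3/2 · min R -47/32 → -95/64
9 of 14 · RRBBRRRRR · max L -3/2 · min R -95/64 → -191/128
10 of 14 · RRBBRRRRRR · max L -3/2 · min R -191/128 → -383/256
11 of 14 · RRBBRRRRRRB · max L -383/256 · min R -191/128 → -765/512
12 of 14 · RRBBRRRRRRBR · max L -383/256 · min R -765/512 → -1531/1024
13 of 14 · RRBBRRRRRRBRB · max L -1531/1024 · min R -765/512 → -3061/2048
14 of 14 · RRBBRRRRRRBRBB · max L -3061/2048 · min R -765/512 → -6121/4096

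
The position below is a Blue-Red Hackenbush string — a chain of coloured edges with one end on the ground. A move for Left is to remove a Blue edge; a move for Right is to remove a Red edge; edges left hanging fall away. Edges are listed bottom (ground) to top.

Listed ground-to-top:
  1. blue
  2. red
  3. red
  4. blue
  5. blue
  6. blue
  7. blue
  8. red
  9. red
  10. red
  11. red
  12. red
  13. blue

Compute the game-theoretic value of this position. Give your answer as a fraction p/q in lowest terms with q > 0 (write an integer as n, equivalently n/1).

1923/4096

Prefix values for blue red red blue blue blue blue red red red red red blue via {L|R} + simplicity:
step 1: add blue to get b; options L={ 0 } R={ (no moves) } — 1
step 2: add red to get br; options L={ 0 } R={ 1 } — 1/2
step 3: add red to get brr; options L={ 0 } R={ 1/2; 1 } — 1/4
step 4: add blue to get brrb; options L={ 0; 1/4 } R={ 1/2; 1 } — 3/8
step 5: add blue to get brrbb; options L={ 0; 1/4; 3/8 } R={ 1/2; 1 } — 7/16
step 6: add blue to get brrbbb; options L={ 0; 1/4; 3/8; 7/16 } R={ 1/2; 1 } — 15/32
step 7: add blue to get brrbbbb; options L={ 0; 1/4; 3/8; 7/16; 15/32 } R={ 1/2; 1 } — 31/64
step 8: add red to get brrbbbbr; options L={ 0; 1/4; 3/8; 7/16; 15/32 } R={ 31/64; 1/2; 1 } — 61/128
step 9: add red to get brrbbbbrr; options L={ 0; 1/4; 3/8; 7/16; 15/32 } R={ 61/128; 31/64; 1/2; 1 } — 121/256
step 10: add red to get brrbbbbrrr; options L={ 0; 1/4; 3/8; 7/16; 15/32 } R={ 121/256; 61/128; 31/64; 1/2; 1 } — 241/512
step 11: add red to get brrbbbbrrrr; options L={ 0; 1/4; 3/8; 7/16; 15/32 } R={ 241/512; 121/256; 61/128; 31/64; 1/2; 1 } — 481/1024
step 12: add red to get brrbbbbrrrrr; options L={ 0; 1/4; 3/8; 7/16; 15/32 } R={ 481/1024; 241/512; 121/256; 61/128; 31/64; 1/2; 1 } — 961/2048
step 13: add blue to get brrbbbbrrrrrb; options L={ 0; 1/4; 3/8; 7/16; 15/32; 961/2048 } R={ 481/1024; 241/512; 121/256; 61/128; 31/64; 1/2; 1 } — 1923/4096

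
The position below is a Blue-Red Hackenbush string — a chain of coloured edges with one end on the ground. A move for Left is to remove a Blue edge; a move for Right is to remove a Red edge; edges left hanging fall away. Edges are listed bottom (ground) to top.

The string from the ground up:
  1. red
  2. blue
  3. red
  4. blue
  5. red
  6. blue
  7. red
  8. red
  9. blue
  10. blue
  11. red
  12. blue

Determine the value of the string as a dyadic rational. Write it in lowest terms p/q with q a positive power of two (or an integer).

r: Left { ∅ }, Right { 0 } — simplest -1
rb: Left { -1 }, Right { 0 } — simplest -1/2
rbr: Left { -1 }, Right { -1/2 0 } — simplest -3/4
rbrb: Left { -1 -3/4 }, Right { -1/2 0 } — simplest -5/8
rbrbr: Left { -1 -3/4 }, Right { -5/8 -1/2 0 } — simplest -11/16
rbrbrb: Left { -1 -3/4 -11/16 }, Right { -5/8 -1/2 0 } — simplest -21/32
rbrbrbr: Left { -1 -3/4 -11/16 }, Right { -21/32 -5/8 -1/2 0 } — simplest -43/64
rbrbrbrr: Left { -1 -3/4 -11/16 }, Right { -43/64 -21/32 -5/8 -1/2 0 } — simplest -87/128
rbrbrbrrb: Left { -1 -3/4 -11/16 -87/128 }, Right { -43/64 -21/32 -5/8 -1/2 0 } — simplest -173/256
rbrbrbrrbb: Left { -1 -3/4 -11/16 -87/128 -173/256 }, Right { -43/64 -21/32 -5/8 -1/2 0 } — simplest -345/512
rbrbrbrrbbr: Left { -1 -3/4 -11/16 -87/128 -173/256 }, Right { -345/512 -43/64 -21/32 -5/8 -1/2 0 } — simplest -691/1024
rbrbrbrrbbrb: Left { -1 -3/4 -11/16 -87/128 -173/256 -691/1024 }, Right { -345/512 -43/64 -21/32 -5/8 -1/2 0 } — simplest -1381/2048

-1381/2048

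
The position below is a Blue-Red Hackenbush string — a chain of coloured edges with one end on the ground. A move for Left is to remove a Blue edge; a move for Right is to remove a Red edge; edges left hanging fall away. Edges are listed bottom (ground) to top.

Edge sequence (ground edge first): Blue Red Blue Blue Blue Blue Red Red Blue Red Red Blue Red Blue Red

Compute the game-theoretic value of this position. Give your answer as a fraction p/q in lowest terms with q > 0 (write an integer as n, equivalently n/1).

Recurse on prefixes of the 15-edge string Blue Red Blue Blue Blue Blue Red Red Blue Red Red Blue Red Blue Red:
1 of 15 · B · max L 0 · min R +∞ => 1
2 of 15 · BR · max L 0 · min R 1 => 1/2
3 of 15 · BRB · max L 1/2 · min R 1 => 3/4
4 of 15 · BRBB · max L 3/4 · min R 1 => 7/8
5 of 15 · BRBBB · max L 7/8 · min R 1 => 15/16
6 of 15 · BRBBBB · max L 15/16 · min R 1 => 31/32
7 of 15 · BRBBBBR · max L 15/16 · min R 31/32 => 61/64
8 of 15 · BRBBBBRR · max L 15/16 · min R 61/64 => 121/128
9 of 15 · BRBBBBRRB · max L 121/128 · min R 61/64 => 243/256
10 of 15 · BRBBBBRRBR · max L 121/128 · min R 243/256 => 485/512
11 of 15 · BRBBBBRRBRR · max L 121/128 · min R 485/512 => 969/1024
12 of 15 · BRBBBBRRBRRB · max L 969/1024 · min R 485/512 => 1939/2048
13 of 15 · BRBBBBRRBRRBR · max L 969/1024 · min R 1939/2048 => 3877/4096
14 of 15 · BRBBBBRRBRRBRB · max L 3877/4096 · min R 1939/2048 => 7755/8192
15 of 15 · BRBBBBRRBRRBRBR · max L 3877/4096 · min R 7755/8192 => 15509/16384

15509/16384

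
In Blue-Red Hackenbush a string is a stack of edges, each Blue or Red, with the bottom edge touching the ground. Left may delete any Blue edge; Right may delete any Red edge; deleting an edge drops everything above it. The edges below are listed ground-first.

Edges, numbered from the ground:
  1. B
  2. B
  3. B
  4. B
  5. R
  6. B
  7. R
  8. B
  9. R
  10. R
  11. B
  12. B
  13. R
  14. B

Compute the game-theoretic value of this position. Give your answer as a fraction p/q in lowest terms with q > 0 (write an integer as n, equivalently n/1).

Prefix values for B B B B R B R B R R B B R B via {L|R} + simplicity:
1 of 14 · B · max L 0 · min R +∞ = 1
2 of 14 · BB · max L 1 · min R +∞ = 2
3 of 14 · BBB · max L 2 · min R +∞ = 3
4 of 14 · BBBB · max L 3 · min R +∞ = 4
5 of 14 · BBBBR · max L 3 · min R 4 = 7/2
6 of 14 · BBBBRB · max L 7/2 · min R 4 = 15/4
7 of 14 · BBBBRBR · max L 7/2 · min R 15/4 = 29/8
8 of 14 · BBBBRBRB · max L 29/8 · min R 15/4 = 59/16
9 of 14 · BBBBRBRBR · max L 29/8 · min R 59/16 = 117/32
10 of 14 · BBBBRBRBRR · max L 29/8 · min R 117/32 = 233/64
11 of 14 · BBBBRBRBRRB · max L 233/64 · min R 117/32 = 467/128
12 of 14 · BBBBRBRBRRBB · max L 467/128 · min R 117/32 = 935/256
13 of 14 · BBBBRBRBRRBBR · max L 467/128 · min R 935/256 = 1869/512
14 of 14 · BBBBRBRBRRBBRB · max L 1869/512 · min R 935/256 = 3739/1024

3739/1024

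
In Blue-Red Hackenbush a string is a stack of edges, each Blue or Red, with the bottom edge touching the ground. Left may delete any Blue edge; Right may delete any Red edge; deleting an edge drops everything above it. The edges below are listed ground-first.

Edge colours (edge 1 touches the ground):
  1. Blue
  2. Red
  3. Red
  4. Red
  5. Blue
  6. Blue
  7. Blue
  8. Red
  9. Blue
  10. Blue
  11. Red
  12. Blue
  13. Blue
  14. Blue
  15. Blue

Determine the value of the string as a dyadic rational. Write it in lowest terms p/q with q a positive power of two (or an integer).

edge 1 of 15 (Blue): { 0 | none } gives 1
edge 2 of 15 (Red): { 0 | 1 } gives 1/2
edge 3 of 15 (Red): { 0 | 1/2 1 } gives 1/4
edge 4 of 15 (Red): { 0 | 1/4 1/2 1 } gives 1/8
edge 5 of 15 (Blue): { 0 1/8 | 1/4 1/2 1 } gives 3/16
edge 6 of 15 (Blue): { 0 1/8 3/16 | 1/4 1/2 1 } gives 7/32
edge 7 of 15 (Blue): { 0 1/8 3/16 7/32 | 1/4 1/2 1 } gives 15/64
edge 8 of 15 (Red): { 0 1/8 3/16 7/32 | 15/64 1/4 1/2 1 } gives 29/128
edge 9 of 15 (Blue): { 0 1/8 3/16 7/32 29/128 | 15/64 1/4 1/2 1 } gives 59/256
edge 10 of 15 (Blue): { 0 1/8 3/16 7/32 29/128 59/256 | 15/64 1/4 1/2 1 } gives 119/512
edge 11 of 15 (Red): { 0 1/8 3/16 7/32 29/128 59/256 | 119/512 15/64 1/4 1/2 1 } gives 237/1024
edge 12 of 15 (Blue): { 0 1/8 3/16 7/32 29/128 59/256 237/1024 | 119/512 15/64 1/4 1/2 1 } gives 475/2048
edge 13 of 15 (Blue): { 0 1/8 3/16 7/32 29/128 59/256 237/1024 475/2048 | 119/512 15/64 1/4 1/2 1 } gives 951/4096
edge 14 of 15 (Blue): { 0 1/8 3/16 7/32 29/128 59/256 237/1024 475/2048 951/4096 | 119/512 15/64 1/4 1/2 1 } gives 1903/8192
edge 15 of 15 (Blue): { 0 1/8 3/16 7/32 29/128 59/256 237/1024 475/2048 951/4096 1903/8192 | 119/512 15/64 1/4 1/2 1 } gives 3807/16384

3807/16384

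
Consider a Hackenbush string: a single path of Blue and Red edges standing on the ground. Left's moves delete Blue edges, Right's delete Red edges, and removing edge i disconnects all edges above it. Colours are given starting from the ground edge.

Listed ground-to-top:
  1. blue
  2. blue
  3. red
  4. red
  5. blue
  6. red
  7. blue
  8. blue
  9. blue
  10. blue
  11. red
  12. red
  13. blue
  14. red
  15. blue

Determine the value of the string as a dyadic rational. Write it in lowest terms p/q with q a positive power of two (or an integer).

Build G(s[:k]) for k = 1..15, string s = blue blue red red blue red blue blue blue blue red red blue red blue.
1 of 15 · b · max L 0 · min R +∞ ⇒ 1
2 of 15 · bb · max L 1 · min R +∞ ⇒ 2
3 of 15 · bbr · max L 1 · min R 2 ⇒ 3/2
4 of 15 · bbrr · max L 1 · min R 3/2 ⇒ 5/4
5 of 15 · bbrrb · max L 5/4 · min R 3/2 ⇒ 11/8
6 of 15 · bbrrbr · max L 5/4 · min R 11/8 ⇒ 21/16
7 of 15 · bbrrbrb · max L 21/16 · min R 11/8 ⇒ 43/32
8 of 15 · bbrrbrbb · max L 43/32 · min R 11/8 ⇒ 87/64
9 of 15 · bbrrbrbbb · max L 87/64 · min R 11/8 ⇒ 175/128
10 of 15 · bbrrbrbbbb · max L 175/128 · min R 11/8 ⇒ 351/256
11 of 15 · bbrrbrbbbbr · max L 175/128 · min R 351/256 ⇒ 701/512
12 of 15 · bbrrbrbbbbrr · max L 175/128 · min R 701/512 ⇒ 1401/1024
13 of 15 · bbrrbrbbbbrrb · max L 1401/1024 · min R 701/512 ⇒ 2803/2048
14 of 15 · bbrrbrbbbbrrbr · max L 1401/1024 · min R 2803/2048 ⇒ 5605/4096
15 of 15 · bbrrbrbbbbrrbrb · max L 5605/4096 · min R 2803/2048 ⇒ 11211/8192

11211/8192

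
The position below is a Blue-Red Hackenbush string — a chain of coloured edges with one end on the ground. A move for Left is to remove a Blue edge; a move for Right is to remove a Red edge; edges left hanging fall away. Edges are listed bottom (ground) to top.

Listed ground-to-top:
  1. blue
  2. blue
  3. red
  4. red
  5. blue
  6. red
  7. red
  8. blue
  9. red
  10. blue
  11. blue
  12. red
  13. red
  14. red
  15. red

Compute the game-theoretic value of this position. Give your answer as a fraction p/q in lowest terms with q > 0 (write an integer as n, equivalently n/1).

10593/8192

Prefix values for blue blue red red blue red red blue red blue blue red red red red via {L|R} + simplicity:
G(b) = { 0 | (no moves) } gives 1
G(bb) = { 0; 1 | (no moves) } gives 2
G(bbr) = { 0; 1 | 2 } gives 3/2
G(bbrr) = { 0; 1 | 3/2; 2 } gives 5/4
G(bbrrb) = { 0; 1; 5/4 | 3/2; 2 } gives 11/8
G(bbrrbr) = { 0; 1; 5/4 | 11/8; 3/2; 2 } gives 21/16
G(bbrrbrr) = { 0; 1; 5/4 | 21/16; 11/8; 3/2; 2 } gives 41/32
G(bbrrbrrb) = { 0; 1; 5/4; 41/32 | 21/16; 11/8; 3/2; 2 } gives 83/64
G(bbrrbrrbr) = { 0; 1; 5/4; 41/32 | 83/64; 21/16; 11/8; 3/2; 2 } gives 165/128
G(bbrrbrrbrb) = { 0; 1; 5/4; 41/32; 165/128 | 83/64; 21/16; 11/8; 3/2; 2 } gives 331/256
G(bbrrbrrbrbb) = { 0; 1; 5/4; 41/32; 165/128; 331/256 | 83/64; 21/16; 11/8; 3/2; 2 } gives 663/512
G(bbrrbrrbrbbr) = { 0; 1; 5/4; 41/32; 165/128; 331/256 | 663/512; 83/64; 21/16; 11/8; 3/2; 2 } gives 1325/1024
G(bbrrbrrbrbbrr) = { 0; 1; 5/4; 41/32; 165/128; 331/256 | 1325/1024; 663/512; 83/64; 21/16; 11/8; 3/2; 2 } gives 2649/2048
G(bbrrbrrbrbbrrr) = { 0; 1; 5/4; 41/32; 165/128; 331/256 | 2649/2048; 1325/1024; 663/512; 83/64; 21/16; 11/8; 3/2; 2 } gives 5297/4096
G(bbrrbrrbrbbrrrr) = { 0; 1; 5/4; 41/32; 165/128; 331/256 | 5297/4096; 2649/2048; 1325/1024; 663/512; 83/64; 21/16; 11/8; 3/2; 2 } gives 10593/8192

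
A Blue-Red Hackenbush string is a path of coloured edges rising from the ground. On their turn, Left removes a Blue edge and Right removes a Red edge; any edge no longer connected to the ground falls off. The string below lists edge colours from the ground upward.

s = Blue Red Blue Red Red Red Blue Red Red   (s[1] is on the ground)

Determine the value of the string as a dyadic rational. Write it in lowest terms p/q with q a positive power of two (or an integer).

Recurse on prefixes of the 9-edge string Blue Red Blue Red Red Red Blue Red Red:
1 of 9 · B · max L 0 · min R +∞ gives 1
2 of 9 · BR · max L 0 · min R 1 gives 1/2
3 of 9 · BRB · max L 1/2 · min R 1 gives 3/4
4 of 9 · BRBR · max L 1/2 · min R 3/4 gives 5/8
5 of 9 · BRBRR · max L 1/2 · min R 5/8 gives 9/16
6 of 9 · BRBRRR · max L 1/2 · min R 9/16 gives 17/32
7 of 9 · BRBRRRB · max L 17/32 · min R 9/16 gives 35/64
8 of 9 · BRBRRRBR · max L 17/32 · min R 35/64 gives 69/128
9 of 9 · BRBRRRBRR · max L 17/32 · min R 69/128 gives 137/256

137/256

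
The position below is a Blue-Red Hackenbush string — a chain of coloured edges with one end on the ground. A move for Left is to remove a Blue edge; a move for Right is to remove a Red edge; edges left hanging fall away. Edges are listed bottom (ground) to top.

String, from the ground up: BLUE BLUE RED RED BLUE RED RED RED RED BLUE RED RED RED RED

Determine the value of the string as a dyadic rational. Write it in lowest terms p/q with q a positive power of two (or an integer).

5153/4096

Recurse on prefixes of the 14-edge string BLUE BLUE RED RED BLUE RED RED RED RED BLUE RED RED RED RED:
G_1 [B]  L=[0]  R=[(no moves)]  ⇒ 1
G_2 [BB]  L=[0,1]  R=[(no moves)]  ⇒ 2
G_3 [BBR]  L=[0,1]  R=[2]  ⇒ 3/2
G_4 [BBRR]  L=[0,1]  R=[3/2,2]  ⇒ 5/4
G_5 [BBRRB]  L=[0,1,5/4]  R=[3/2,2]  ⇒ 11/8
G_6 [BBRRBR]  L=[0,1,5/4]  R=[11/8,3/2,2]  ⇒ 21/16
G_7 [BBRRBRR]  L=[0,1,5/4]  R=[21/16,11/8,3/2,2]  ⇒ 41/32
G_8 [BBRRBRRR]  L=[0,1,5/4]  R=[41/32,21/16,11/8,3/2,2]  ⇒ 81/64
G_9 [BBRRBRRRR]  L=[0,1,5/4]  R=[81/64,41/32,21/16,11/8,3/2,2]  ⇒ 161/128
G_10 [BBRRBRRRRB]  L=[0,1,5/4,161/128]  R=[81/64,41/32,21/16,11/8,3/2,2]  ⇒ 323/256
G_11 [BBRRBRRRRBR]  L=[0,1,5/4,161/128]  R=[323/256,81/64,41/32,21/16,11/8,3/2,2]  ⇒ 645/512
G_12 [BBRRBRRRRBRR]  L=[0,1,5/4,161/128]  R=[645/512,323/256,81/64,41/32,21/16,11/8,3/2,2]  ⇒ 1289/1024
G_13 [BBRRBRRRRBRRR]  L=[0,1,5/4,161/128]  R=[1289/1024,645/512,323/256,81/64,41/32,21/16,11/8,3/2,2]  ⇒ 2577/2048
G_14 [BBRRBRRRRBRRRR]  L=[0,1,5/4,161/128]  R=[2577/2048,1289/1024,645/512,323/256,81/64,41/32,21/16,11/8,3/2,2]  ⇒ 5153/4096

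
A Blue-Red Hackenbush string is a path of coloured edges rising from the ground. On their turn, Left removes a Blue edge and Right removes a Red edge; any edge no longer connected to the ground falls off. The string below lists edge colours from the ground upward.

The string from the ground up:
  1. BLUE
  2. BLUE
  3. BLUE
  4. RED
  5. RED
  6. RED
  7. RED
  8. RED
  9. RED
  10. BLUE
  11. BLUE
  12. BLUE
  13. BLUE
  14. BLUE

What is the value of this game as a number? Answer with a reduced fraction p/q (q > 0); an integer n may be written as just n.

4159/2048

step 1: add BLUE to get B; options L={ 0 } R={ — } => 1
step 2: add BLUE to get BB; options L={ 0 1 } R={ — } => 2
step 3: add BLUE to get BBB; options L={ 0 1 2 } R={ — } => 3
step 4: add RED to get BBBR; options L={ 0 1 2 } R={ 3 } => 5/2
step 5: add RED to get BBBRR; options L={ 0 1 2 } R={ 5/2 3 } => 9/4
step 6: add RED to get BBBRRR; options L={ 0 1 2 } R={ 9/4 5/2 3 } => 17/8
step 7: add RED to get BBBRRRR; options L={ 0 1 2 } R={ 17/8 9/4 5/2 3 } => 33/16
step 8: add RED to get BBBRRRRR; options L={ 0 1 2 } R={ 33/16 17/8 9/4 5/2 3 } => 65/32
step 9: add RED to get BBBRRRRRR; options L={ 0 1 2 } R={ 65/32 33/16 17/8 9/4 5/2 3 } => 129/64
step 10: add BLUE to get BBBRRRRRRB; options L={ 0 1 2 129/64 } R={ 65/32 33/16 17/8 9/4 5/2 3 } => 259/128
step 11: add BLUE to get BBBRRRRRRBB; options L={ 0 1 2 129/64 259/128 } R={ 65/32 33/16 17/8 9/4 5/2 3 } => 519/256
step 12: add BLUE to get BBBRRRRRRBBB; options L={ 0 1 2 129/64 259/128 519/256 } R={ 65/32 33/16 17/8 9/4 5/2 3 } => 1039/512
step 13: add BLUE to get BBBRRRRRRBBBB; options L={ 0 1 2 129/64 259/128 519/256 1039/512 } R={ 65/32 33/16 17/8 9/4 5/2 3 } => 2079/1024
step 14: add BLUE to get BBBRRRRRRBBBBB; options L={ 0 1 2 129/64 259/128 519/256 1039/512 2079/1024 } R={ 65/32 33/16 17/8 9/4 5/2 3 } => 4159/2048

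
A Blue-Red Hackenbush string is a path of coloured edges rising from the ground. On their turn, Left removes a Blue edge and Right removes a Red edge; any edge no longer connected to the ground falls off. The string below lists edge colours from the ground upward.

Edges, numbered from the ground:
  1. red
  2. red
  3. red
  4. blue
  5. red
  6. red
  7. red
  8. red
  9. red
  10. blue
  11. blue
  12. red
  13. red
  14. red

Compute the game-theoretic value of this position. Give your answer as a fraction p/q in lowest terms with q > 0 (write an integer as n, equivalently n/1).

-6095/2048

edge 1 of 14 (red): { ∅ | 0 } -> -1
edge 2 of 14 (red): { ∅ | -1 0 } -> -2
edge 3 of 14 (red): { ∅ | -2 -1 0 } -> -3
edge 4 of 14 (blue): { -3 | -2 -1 0 } -> -5/2
edge 5 of 14 (red): { -3 | -5/2 -2 -1 0 } -> -11/4
edge 6 of 14 (red): { -3 | -11/4 -5/2 -2 -1 0 } -> -23/8
edge 7 of 14 (red): { -3 | -23/8 -11/4 -5/2 -2 -1 0 } -> -47/16
edge 8 of 14 (red): { -3 | -47/16 -23/8 -11/4 -5/2 -2 -1 0 } -> -95/32
edge 9 of 14 (red): { -3 | -95/32 -47/16 -23/8 -11/4 -5/2 -2 -1 0 } -> -191/64
edge 10 of 14 (blue): { -3 -191/64 | -95/32 -47/16 -23/8 -11/4 -5/2 -2 -1 0 } -> -381/128
edge 11 of 14 (blue): { -3 -191/64 -381/128 | -95/32 -47/16 -23/8 -11/4 -5/2 -2 -1 0 } -> -761/256
edge 12 of 14 (red): { -3 -191/64 -381/128 | -761/256 -95/32 -47/16 -23/8 -11/4 -5/2 -2 -1 0 } -> -1523/512
edge 13 of 14 (red): { -3 -191/64 -381/128 | -1523/512 -761/256 -95/32 -47/16 -23/8 -11/4 -5/2 -2 -1 0 } -> -3047/1024
edge 14 of 14 (red): { -3 -191/64 -381/128 | -3047/1024 -1523/512 -761/256 -95/32 -47/16 -23/8 -11/4 -5/2 -2 -1 0 } -> -6095/2048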